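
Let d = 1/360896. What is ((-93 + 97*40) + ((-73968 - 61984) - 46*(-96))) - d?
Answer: -46104103105/360896 ≈ -1.2775e+5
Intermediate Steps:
d = 1/360896 ≈ 2.7709e-6
((-93 + 97*40) + ((-73968 - 61984) - 46*(-96))) - d = ((-93 + 97*40) + ((-73968 - 61984) - 46*(-96))) - 1*1/360896 = ((-93 + 3880) + (-135952 + 4416)) - 1/360896 = (3787 - 131536) - 1/360896 = -127749 - 1/360896 = -46104103105/360896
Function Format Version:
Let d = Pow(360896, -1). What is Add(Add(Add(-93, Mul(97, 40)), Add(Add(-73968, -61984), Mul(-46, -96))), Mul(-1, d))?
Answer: Rational(-46104103105, 360896) ≈ -1.2775e+5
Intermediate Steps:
d = Rational(1, 360896) ≈ 2.7709e-6
Add(Add(Add(-93, Mul(97, 40)), Add(Add(-73968, -61984), Mul(-46, -96))), Mul(-1, d)) = Add(Add(Add(-93, Mul(97, 40)), Add(Add(-73968, -61984), Mul(-46, -96))), Mul(-1, Rational(1, 360896))) = Add(Add(Add(-93, 3880), Add(-135952, 4416)), Rational(-1, 360896)) = Add(Add(3787, -131536), Rational(-1, 360896)) = Add(-127749, Rational(-1, 360896)) = Rational(-46104103105, 360896)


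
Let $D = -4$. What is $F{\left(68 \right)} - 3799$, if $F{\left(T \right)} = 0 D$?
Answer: $-3799$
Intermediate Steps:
$F{\left(T \right)} = 0$ ($F{\left(T \right)} = 0 \left(-4\right) = 0$)
$F{\left(68 \right)} - 3799 = 0 - 3799 = -3799$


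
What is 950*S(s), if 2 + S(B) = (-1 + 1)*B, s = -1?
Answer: -1900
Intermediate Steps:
S(B) = -2 (S(B) = -2 + (-1 + 1)*B = -2 + 0*B = -2 + 0 = -2)
950*S(s) = 950*(-2) = -1900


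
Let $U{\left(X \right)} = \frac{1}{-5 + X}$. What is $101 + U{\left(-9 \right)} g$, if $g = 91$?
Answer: $\frac{189}{2} \approx 94.5$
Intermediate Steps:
$101 + U{\left(-9 \right)} g = 101 + \frac{1}{-5 - 9} \cdot 91 = 101 + \frac{1}{-14} \cdot 91 = 101 - \frac{13}{2} = \frac{189}{2}$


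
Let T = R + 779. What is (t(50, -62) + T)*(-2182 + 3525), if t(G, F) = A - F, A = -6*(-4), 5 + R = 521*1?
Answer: 1854683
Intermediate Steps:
R = 516 (R = -5 + 521*1 = -5 + 521 = 516)
A = 24
t(G, F) = 24 - F
T = 1295 (T = 516 + 779 = 1295)
(t(50, -62) + T)*(-2182 + 3525) = ((24 - 1*(-62)) + 1295)*(-2182 + 3525) = ((24 + 62) + 1295)*1343 = (86 + 1295)*1343 = 1381*1343 = 1854683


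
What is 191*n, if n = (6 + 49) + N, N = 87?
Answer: 27122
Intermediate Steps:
n = 142 (n = (6 + 49) + 87 = 55 + 87 = 142)
191*n = 191*142 = 27122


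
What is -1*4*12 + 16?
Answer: -32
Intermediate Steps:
-1*4*12 + 16 = -4*12 + 16 = -48 + 16 = -32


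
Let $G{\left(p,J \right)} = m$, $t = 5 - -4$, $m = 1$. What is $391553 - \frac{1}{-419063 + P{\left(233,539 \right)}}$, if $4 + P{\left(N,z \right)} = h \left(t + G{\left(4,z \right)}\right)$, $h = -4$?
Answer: $\frac{164102603172}{419107} \approx 3.9155 \cdot 10^{5}$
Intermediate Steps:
$t = 9$ ($t = 5 + 4 = 9$)
$G{\left(p,J \right)} = 1$
$P{\left(N,z \right)} = -44$ ($P{\left(N,z \right)} = -4 - 4 \left(9 + 1\right) = -4 - 40 = -44$)
$391553 - \frac{1}{-419063 + P{\left(233,539 \right)}} = 391553 - \frac{1}{-419063 - 44} = 391553 - \frac{1}{-419107} = 391553 - - \frac{1}{419107} = 391553 + \frac{1}{419107} = \frac{164102603172}{419107}$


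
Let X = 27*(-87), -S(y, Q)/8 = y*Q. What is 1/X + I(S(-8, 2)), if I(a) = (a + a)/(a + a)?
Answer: 2348/2349 ≈ 0.99957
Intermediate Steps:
S(y, Q) = -8*Q*y (S(y, Q) = -8*y*Q = -8*Q*y)
I(a) = 1 (I(a) = (2*a)/((2*a)) = (2*a)*(1/(2*a)) = 1)
X = -2349
1/X + I(S(-8, 2)) = 1/(-2349) + 1 = -1/2349 + 1 = 2348/2349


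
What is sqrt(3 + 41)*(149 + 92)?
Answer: 482*sqrt(11) ≈ 1598.6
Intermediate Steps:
sqrt(3 + 41)*(149 + 92) = sqrt(44)*241 = (2*sqrt(11))*241 = 482*sqrt(11)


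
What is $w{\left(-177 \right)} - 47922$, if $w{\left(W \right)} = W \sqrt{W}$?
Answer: $-47922 - 177 i \sqrt{177} \approx -47922.0 - 2354.8 i$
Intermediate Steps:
$w{\left(W \right)} = W^{\frac{3}{2}}$
$w{\left(-177 \right)} - 47922 = \left(-177\right)^{\frac{3}{2}} - 47922 = - 177 i \sqrt{177} - 47922 = -47922 - 177 i \sqrt{177}$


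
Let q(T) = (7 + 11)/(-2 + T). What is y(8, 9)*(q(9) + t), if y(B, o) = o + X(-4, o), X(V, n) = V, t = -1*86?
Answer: -2920/7 ≈ -417.14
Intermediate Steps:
t = -86
y(B, o) = -4 + o (y(B, o) = o - 4 = -4 + o)
q(T) = 18/(-2 + T)
y(8, 9)*(q(9) + t) = (-4 + 9)*(18/(-2 + 9) - 86) = 5*(18/7 - 86) = 5*(-584/7) = -2920/7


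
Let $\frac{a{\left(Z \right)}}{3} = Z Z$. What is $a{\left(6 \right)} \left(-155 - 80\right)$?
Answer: $-25380$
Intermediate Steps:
$a{\left(Z \right)} = 3 Z^{2}$ ($a{\left(Z \right)} = 3 Z Z = 3 Z^{2}$)
$a{\left(6 \right)} \left(-155 - 80\right) = 3 \cdot 6^{2} \left(-155 - 80\right) = 3 \cdot 36 \left(-235\right) = 108 \left(-235\right) = -25380$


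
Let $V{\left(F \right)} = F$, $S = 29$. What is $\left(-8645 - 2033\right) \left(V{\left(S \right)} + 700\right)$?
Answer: $-7784262$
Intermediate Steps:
$\left(-8645 - 2033\right) \left(V{\left(S \right)} + 700\right) = \left(-8645 - 2033\right) \left(29 + 700\right) = \left(-10678\right) 729 = -7784262$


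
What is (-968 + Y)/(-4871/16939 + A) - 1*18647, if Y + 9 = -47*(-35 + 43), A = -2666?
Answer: -842154758048/45164245 ≈ -18647.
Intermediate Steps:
Y = -385 (Y = -9 - 47*(-35 + 43) = -9 - 47*8 = -9 - 376 = -385)
(-968 + Y)/(-4871/16939 + A) - 1*18647 = (-968 - 385)/(-4871/16939 - 2666) - 1*18647 = -1353/(-4871*1/16939 - 2666) - 18647 = -1353/(-4871/16939 - 2666) - 18647 = -1353/(-45164245/16939) - 18647 = -1353*(-16939/45164245) - 18647 = 22918467/45164245 - 18647 = -842154758048/45164245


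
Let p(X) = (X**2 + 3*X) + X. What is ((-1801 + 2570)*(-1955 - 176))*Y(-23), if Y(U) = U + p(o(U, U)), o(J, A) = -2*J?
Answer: -3731408703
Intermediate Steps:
p(X) = X**2 + 4*X
Y(U) = U - 2*U*(4 - 2*U) (Y(U) = U + (-2*U)*(4 - 2*U) = U - 2*U*(4 - 2*U))
((-1801 + 2570)*(-1955 - 176))*Y(-23) = ((-1801 + 2570)*(-1955 - 176))*(-23*(-7 + 4*(-23))) = (769*(-2131))*(-23*(-7 - 92)) = -(-37690997)*(-99) = -1638739*2277 = -3731408703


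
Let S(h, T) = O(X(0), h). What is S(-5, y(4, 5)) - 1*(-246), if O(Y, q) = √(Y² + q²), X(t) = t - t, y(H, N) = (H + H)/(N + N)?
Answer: 251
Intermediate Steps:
y(H, N) = H/N (y(H, N) = (2*H)/((2*N)) = (2*H)*(1/(2*N)) = H/N)
X(t) = 0
S(h, T) = √(h²) (S(h, T) = √(0² + h²) = √(0 + h²) = √(h²))
S(-5, y(4, 5)) - 1*(-246) = √((-5)²) - 1*(-246) = √25 + 246 = 5 + 246 = 251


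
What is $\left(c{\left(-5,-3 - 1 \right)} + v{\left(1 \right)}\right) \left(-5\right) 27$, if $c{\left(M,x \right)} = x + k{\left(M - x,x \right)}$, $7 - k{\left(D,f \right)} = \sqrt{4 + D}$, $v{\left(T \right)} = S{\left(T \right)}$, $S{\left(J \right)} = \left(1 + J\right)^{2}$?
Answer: $-945 + 135 \sqrt{3} \approx -711.17$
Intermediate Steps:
$v{\left(T \right)} = \left(1 + T\right)^{2}$
$k{\left(D,f \right)} = 7 - \sqrt{4 + D}$
$c{\left(M,x \right)} = 7 + x - \sqrt{4 + M - x}$ ($c{\left(M,x \right)} = x - \left(-7 + \sqrt{4 + \left(M - x\right)}\right) = x - \left(-7 + \sqrt{4 + M - x}\right) = 7 + x - \sqrt{4 + M - x}$)
$\left(c{\left(-5,-3 - 1 \right)} + v{\left(1 \right)}\right) \left(-5\right) 27 = \left(\left(7 - 4 - \sqrt{4 - 5 - \left(-3 - 1\right)}\right) + \left(1 + 1\right)^{2}\right) \left(-5\right) 27 = \left(\left(7 - 4 - \sqrt{4 - 5 - \left(-3 - 1\right)}\right) + 2^{2}\right) \left(-5\right) 27 = \left(\left(7 - 4 - \sqrt{4 - 5 - -4}\right) + 4\right) \left(-5\right) 27 = \left(\left(7 - 4 - \sqrt{4 - 5 + 4}\right) + 4\right) \left(-5\right) 27 = \left(\left(7 - 4 - \sqrt{3}\right) + 4\right) \left(-5\right) 27 = \left(\left(3 - \sqrt{3}\right) + 4\right) \left(-5\right) 27 = \left(7 - \sqrt{3}\right) \left(-5\right) 27 = \left(-35 + 5 \sqrt{3}\right) 27 = -945 + 135 \sqrt{3}$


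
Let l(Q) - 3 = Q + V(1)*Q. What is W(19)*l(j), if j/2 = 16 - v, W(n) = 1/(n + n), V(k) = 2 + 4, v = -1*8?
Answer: 339/38 ≈ 8.9211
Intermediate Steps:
v = -8
V(k) = 6
W(n) = 1/(2*n)
j = 48 (j = 2*(16 - 1*(-8)) = 2*(16 + 8) = 2*24 = 48)
l(Q) = 3 + 7*Q (l(Q) = 3 + (Q + 6*Q) = 3 + 7*Q)
W(19)*l(j) = ((½)/19)*(3 + 7*48) = ((½)*(1/19))*(3 + 336) = (1/38)*339 = 339/38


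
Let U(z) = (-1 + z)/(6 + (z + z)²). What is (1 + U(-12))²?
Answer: 323761/338724 ≈ 0.95583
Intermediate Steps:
U(z) = (-1 + z)/(6 + 4*z²) (U(z) = (-1 + z)/(6 + (2*z)²) = (-1 + z)/(6 + 4*z²))
(1 + U(-12))² = (1 + (-1 - 12)/(2*(3 + 2*(-12)²)))² = (1 + (½)*(-13)/(3 + 2*144))² = (1 + (½)*(-13)/(3 + 288))² = (1 + (½)*(-13)/291)² = (1 + (½)*(1/291)*(-13))² = (1 - 13/582)² = (569/582)² = 323761/338724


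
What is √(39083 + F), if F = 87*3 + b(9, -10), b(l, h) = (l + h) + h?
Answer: √39333 ≈ 198.33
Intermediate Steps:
b(l, h) = l + 2*h (b(l, h) = (h + l) + h = l + 2*h)
F = 250 (F = 87*3 + (9 + 2*(-10)) = 261 + (9 - 20) = 261 - 11 = 250)
√(39083 + F) = √(39083 + 250) = √39333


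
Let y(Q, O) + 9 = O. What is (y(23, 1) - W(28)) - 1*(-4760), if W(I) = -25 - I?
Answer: 4805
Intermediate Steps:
y(Q, O) = -9 + O
(y(23, 1) - W(28)) - 1*(-4760) = ((-9 + 1) - (-25 - 1*28)) - 1*(-4760) = (-8 - (-25 - 28)) + 4760 = (-8 - 1*(-53)) + 4760 = (-8 + 53) + 4760 = 45 + 4760 = 4805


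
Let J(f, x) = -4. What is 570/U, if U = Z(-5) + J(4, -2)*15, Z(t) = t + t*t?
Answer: -57/4 ≈ -14.250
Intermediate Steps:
Z(t) = t + t²
U = -40 (U = -5*(1 - 5) - 4*15 = -5*(-4) - 60 = 20 - 60 = -40)
570/U = 570/(-40) = 570*(-1/40) = -57/4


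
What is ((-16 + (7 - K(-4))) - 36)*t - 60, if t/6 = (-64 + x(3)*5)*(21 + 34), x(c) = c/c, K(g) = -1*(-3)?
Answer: 934500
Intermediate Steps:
K(g) = 3
x(c) = 1
t = -19470 (t = 6*((-64 + 1*5)*(21 + 34)) = 6*((-64 + 5)*55) = 6*(-59*55) = 6*(-3245) = -19470)
((-16 + (7 - K(-4))) - 36)*t - 60 = ((-16 + (7 - 1*3)) - 36)*(-19470) - 60 = ((-16 + (7 - 3)) - 36)*(-19470) - 60 = ((-16 + 4) - 36)*(-19470) - 60 = (-12 - 36)*(-19470) - 60 = -48*(-19470) - 60 = 934560 - 60 = 934500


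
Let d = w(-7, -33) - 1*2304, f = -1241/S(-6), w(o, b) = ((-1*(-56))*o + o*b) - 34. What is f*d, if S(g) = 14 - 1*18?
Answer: -3101259/4 ≈ -7.7532e+5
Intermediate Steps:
S(g) = -4 (S(g) = 14 - 18 = -4)
w(o, b) = -34 + 56*o + b*o (w(o, b) = (56*o + b*o) - 34 = -34 + 56*o + b*o)
f = 1241/4 (f = -1241/(-4) = -1241*(-¼) = 1241/4 ≈ 310.25)
d = -2499 (d = (-34 + 56*(-7) - 33*(-7)) - 1*2304 = (-34 - 392 + 231) - 2304 = -195 - 2304 = -2499)
f*d = (1241/4)*(-2499) = -3101259/4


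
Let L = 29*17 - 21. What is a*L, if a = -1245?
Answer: -587640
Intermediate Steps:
L = 472 (L = 493 - 21 = 472)
a*L = -1245*472 = -587640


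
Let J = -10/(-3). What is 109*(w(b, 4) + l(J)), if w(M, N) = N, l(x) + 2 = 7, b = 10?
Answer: 981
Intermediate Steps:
J = 10/3 (J = -10*(-⅓) = 10/3 ≈ 3.3333)
l(x) = 5 (l(x) = -2 + 7 = 5)
109*(w(b, 4) + l(J)) = 109*(4 + 5) = 109*9 = 981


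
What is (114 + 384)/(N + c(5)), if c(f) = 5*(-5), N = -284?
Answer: -166/103 ≈ -1.6117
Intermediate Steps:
c(f) = -25
(114 + 384)/(N + c(5)) = (114 + 384)/(-284 - 25) = 498/(-309) = 498*(-1/309) = -166/103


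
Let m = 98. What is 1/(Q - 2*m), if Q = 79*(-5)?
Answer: -1/591 ≈ -0.0016920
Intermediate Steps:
Q = -395
1/(Q - 2*m) = 1/(-395 - 2*98) = 1/(-395 - 196) = 1/(-591) = -1/591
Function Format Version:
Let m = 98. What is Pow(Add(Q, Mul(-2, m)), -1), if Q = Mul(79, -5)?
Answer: Rational(-1, 591) ≈ -0.0016920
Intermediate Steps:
Q = -395
Pow(Add(Q, Mul(-2, m)), -1) = Pow(Add(-395, Mul(-2, 98)), -1) = Pow(Add(-395, -196), -1) = Pow(-591, -1) = Rational(-1, 591)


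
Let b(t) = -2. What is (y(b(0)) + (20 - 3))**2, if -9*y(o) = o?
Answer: 24025/81 ≈ 296.60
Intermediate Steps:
y(o) = -o/9
(y(b(0)) + (20 - 3))**2 = (-1/9*(-2) + (20 - 3))**2 = (2/9 + 17)**2 = (155/9)**2 = 24025/81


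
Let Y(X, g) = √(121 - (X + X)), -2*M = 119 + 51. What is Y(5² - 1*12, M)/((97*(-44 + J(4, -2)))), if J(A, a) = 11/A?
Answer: -4*√95/16005 ≈ -0.0024359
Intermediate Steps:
M = -85 (M = -(119 + 51)/2 = -½*170 = -85)
Y(X, g) = √(121 - 2*X)
Y(5² - 1*12, M)/((97*(-44 + J(4, -2)))) = √(121 - 2*(5² - 1*12))/((97*(-44 + 11/4))) = √(121 - 2*(25 - 12))/((97*(-44 + 11*(¼)))) = √(121 - 2*13)/((97*(-44 + 11/4))) = √(121 - 26)/((97*(-165/4))) = √95/(-16005/4) = √95*(-4/16005) = -4*√95/16005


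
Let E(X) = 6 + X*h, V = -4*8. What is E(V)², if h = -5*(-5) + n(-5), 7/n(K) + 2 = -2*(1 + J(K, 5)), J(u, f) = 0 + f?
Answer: 605284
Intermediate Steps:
J(u, f) = f
n(K) = -½ (n(K) = 7/(-2 - 2*(1 + 5)) = 7/(-2 - 2*6) = 7/(-2 - 12) = 7/(-14) = 7*(-1/14) = -½)
V = -32
h = 49/2 (h = -5*(-5) - ½ = 25 - ½ = 49/2 ≈ 24.500)
E(X) = 6 + 49*X/2 (E(X) = 6 + X*(49/2) = 6 + 49*X/2)
E(V)² = (6 + (49/2)*(-32))² = (6 - 784)² = (-778)² = 605284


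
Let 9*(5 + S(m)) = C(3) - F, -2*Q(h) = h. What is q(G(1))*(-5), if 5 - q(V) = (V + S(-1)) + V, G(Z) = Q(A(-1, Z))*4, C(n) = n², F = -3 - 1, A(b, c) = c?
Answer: -565/9 ≈ -62.778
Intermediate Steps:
F = -4
Q(h) = -h/2
S(m) = -32/9 (S(m) = -5 + (3² - 1*(-4))/9 = -5 + (9 + 4)/9 = -5 + (⅑)*13 = -5 + 13/9 = -32/9)
G(Z) = -2*Z (G(Z) = -Z/2*4 = -2*Z)
q(V) = 77/9 - 2*V (q(V) = 5 - ((V - 32/9) + V) = 5 - ((-32/9 + V) + V) = 5 - (-32/9 + 2*V) = 5 + (32/9 - 2*V) = 77/9 - 2*V)
q(G(1))*(-5) = (77/9 - (-4))*(-5) = (77/9 - 2*(-2))*(-5) = (77/9 + 4)*(-5) = (113/9)*(-5) = -565/9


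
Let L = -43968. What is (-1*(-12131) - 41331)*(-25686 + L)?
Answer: 2033896800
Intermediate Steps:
(-1*(-12131) - 41331)*(-25686 + L) = (-1*(-12131) - 41331)*(-25686 - 43968) = (12131 - 41331)*(-69654) = -29200*(-69654) = 2033896800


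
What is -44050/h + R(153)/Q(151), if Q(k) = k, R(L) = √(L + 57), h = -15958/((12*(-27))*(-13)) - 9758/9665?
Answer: 896615284500/97667383 + √210/151 ≈ 9180.4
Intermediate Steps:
h = -97667383/20354490 (h = -15958/((-324*(-13))) - 9758*1/9665 = -15958/4212 - 9758/9665 = -15958*1/4212 - 9758/9665 = -7979/2106 - 9758/9665 = -97667383/20354490 ≈ -4.7983)
R(L) = √(57 + L)
-44050/h + R(153)/Q(151) = -44050/(-97667383/20354490) + √(57 + 153)/151 = -44050*(-20354490/97667383) + √210*(1/151) = 896615284500/97667383 + √210/151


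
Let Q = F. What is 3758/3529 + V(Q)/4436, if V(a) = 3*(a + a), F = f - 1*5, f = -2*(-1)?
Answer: 8303483/7827322 ≈ 1.0608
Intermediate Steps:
f = 2
F = -3 (F = 2 - 1*5 = 2 - 5 = -3)
Q = -3
V(a) = 6*a (V(a) = 3*(2*a) = 6*a)
3758/3529 + V(Q)/4436 = 3758/3529 + (6*(-3))/4436 = 3758*(1/3529) - 18*1/4436 = 3758/3529 - 9/2218 = 8303483/7827322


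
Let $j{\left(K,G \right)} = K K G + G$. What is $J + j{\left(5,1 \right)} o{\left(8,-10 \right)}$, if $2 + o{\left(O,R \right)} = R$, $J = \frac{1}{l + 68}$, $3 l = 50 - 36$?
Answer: $- \frac{68013}{218} \approx -311.99$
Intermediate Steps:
$l = \frac{14}{3}$ ($l = \frac{50 - 36}{3} = \frac{1}{3} \cdot 14 = \frac{14}{3} \approx 4.6667$)
$j{\left(K,G \right)} = G + G K^{2}$ ($j{\left(K,G \right)} = K^{2} G + G = G K^{2} + G = G + G K^{2}$)
$J = \frac{3}{218}$ ($J = \frac{1}{\frac{14}{3} + 68} = \frac{1}{\frac{218}{3}} = \frac{3}{218} \approx 0.013761$)
$o{\left(O,R \right)} = -2 + R$
$J + j{\left(5,1 \right)} o{\left(8,-10 \right)} = \frac{3}{218} + 1 \left(1 + 5^{2}\right) \left(-2 - 10\right) = \frac{3}{218} + 1 \left(1 + 25\right) \left(-12\right) = \frac{3}{218} + 1 \cdot 26 \left(-12\right) = \frac{3}{218} + 26 \left(-12\right) = \frac{3}{218} - 312 = - \frac{68013}{218}$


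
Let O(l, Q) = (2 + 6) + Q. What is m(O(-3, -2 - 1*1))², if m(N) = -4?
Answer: 16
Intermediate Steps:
O(l, Q) = 8 + Q
m(O(-3, -2 - 1*1))² = (-4)² = 16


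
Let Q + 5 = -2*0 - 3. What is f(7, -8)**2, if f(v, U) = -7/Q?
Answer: 49/64 ≈ 0.76563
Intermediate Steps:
Q = -8 (Q = -5 + (-2*0 - 3) = -5 + (0 - 3) = -5 - 3 = -8)
f(v, U) = 7/8 (f(v, U) = -7/(-8) = -7*(-1/8) = 7/8)
f(7, -8)**2 = (7/8)**2 = 49/64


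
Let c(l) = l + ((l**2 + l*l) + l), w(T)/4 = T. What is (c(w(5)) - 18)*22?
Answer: 18084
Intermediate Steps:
w(T) = 4*T
c(l) = 2*l + 2*l**2 (c(l) = l + ((l**2 + l**2) + l) = l + (2*l**2 + l) = l + (l + 2*l**2) = 2*l + 2*l**2)
(c(w(5)) - 18)*22 = (2*(4*5)*(1 + 4*5) - 18)*22 = (2*20*(1 + 20) - 18)*22 = (2*20*21 - 18)*22 = (840 - 18)*22 = 822*22 = 18084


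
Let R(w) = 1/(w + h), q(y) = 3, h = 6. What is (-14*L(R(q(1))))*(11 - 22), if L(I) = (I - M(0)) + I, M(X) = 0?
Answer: 308/9 ≈ 34.222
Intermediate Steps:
R(w) = 1/(6 + w) (R(w) = 1/(w + 6) = 1/(6 + w))
L(I) = 2*I (L(I) = (I - 1*0) + I = (I + 0) + I = I + I = 2*I)
(-14*L(R(q(1))))*(11 - 22) = (-28/(6 + 3))*(11 - 22) = -28/9*(-11) = 308/9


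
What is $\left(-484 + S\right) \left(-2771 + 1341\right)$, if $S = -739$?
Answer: $1748890$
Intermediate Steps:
$\left(-484 + S\right) \left(-2771 + 1341\right) = \left(-484 - 739\right) \left(-2771 + 1341\right) = \left(-1223\right) \left(-1430\right) = 1748890$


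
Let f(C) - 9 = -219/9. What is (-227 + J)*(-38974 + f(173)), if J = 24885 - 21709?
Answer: -114979544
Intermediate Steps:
J = 3176
f(C) = -46/3 (f(C) = 9 - 219/9 = 9 - 219*⅑ = 9 - 73/3 = -46/3)
(-227 + J)*(-38974 + f(173)) = (-227 + 3176)*(-38974 - 46/3) = 2949*(-116968/3) = -114979544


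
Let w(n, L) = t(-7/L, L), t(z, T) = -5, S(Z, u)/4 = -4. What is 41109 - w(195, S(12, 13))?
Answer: 41114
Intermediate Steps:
S(Z, u) = -16 (S(Z, u) = 4*(-4) = -16)
w(n, L) = -5
41109 - w(195, S(12, 13)) = 41109 - 1*(-5) = 41109 + 5 = 41114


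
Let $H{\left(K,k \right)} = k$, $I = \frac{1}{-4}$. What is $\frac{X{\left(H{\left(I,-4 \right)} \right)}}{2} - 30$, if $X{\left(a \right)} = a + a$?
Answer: $-34$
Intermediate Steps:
$I = - \frac{1}{4} \approx -0.25$
$X{\left(a \right)} = 2 a$
$\frac{X{\left(H{\left(I,-4 \right)} \right)}}{2} - 30 = \frac{2 \left(-4\right)}{2} - 30 = \left(-8\right) \frac{1}{2} - 30 = -4 - 30 = -34$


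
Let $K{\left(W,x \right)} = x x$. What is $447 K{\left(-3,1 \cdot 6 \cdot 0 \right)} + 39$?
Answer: $39$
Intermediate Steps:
$K{\left(W,x \right)} = x^{2}$
$447 K{\left(-3,1 \cdot 6 \cdot 0 \right)} + 39 = 447 \left(1 \cdot 6 \cdot 0\right)^{2} + 39 = 447 \left(6 \cdot 0\right)^{2} + 39 = 447 \cdot 0^{2} + 39 = 447 \cdot 0 + 39 = 0 + 39 = 39$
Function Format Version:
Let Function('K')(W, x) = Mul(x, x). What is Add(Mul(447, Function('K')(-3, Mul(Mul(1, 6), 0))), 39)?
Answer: 39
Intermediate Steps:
Function('K')(W, x) = Pow(x, 2)
Add(Mul(447, Function('K')(-3, Mul(Mul(1, 6), 0))), 39) = Add(Mul(447, Pow(Mul(Mul(1, 6), 0), 2)), 39) = Add(Mul(447, Pow(Mul(6, 0), 2)), 39) = Add(Mul(447, Pow(0, 2)), 39) = Add(Mul(447, 0), 39) = Add(0, 39) = 39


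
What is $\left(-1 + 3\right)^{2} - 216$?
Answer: $-212$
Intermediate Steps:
$\left(-1 + 3\right)^{2} - 216 = 2^{2} - 216 = 4 - 216 = -212$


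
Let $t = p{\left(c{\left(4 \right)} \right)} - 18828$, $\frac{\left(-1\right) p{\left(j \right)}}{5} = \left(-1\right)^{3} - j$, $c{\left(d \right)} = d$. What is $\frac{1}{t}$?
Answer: $- \frac{1}{18803} \approx -5.3183 \cdot 10^{-5}$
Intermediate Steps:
$p{\left(j \right)} = 5 + 5 j$ ($p{\left(j \right)} = - 5 \left(\left(-1\right)^{3} - j\right) = - 5 \left(-1 - j\right) = 5 + 5 j$)
$t = -18803$ ($t = \left(5 + 5 \cdot 4\right) - 18828 = \left(5 + 20\right) - 18828 = 25 - 18828 = -18803$)
$\frac{1}{t} = \frac{1}{-18803} = - \frac{1}{18803}$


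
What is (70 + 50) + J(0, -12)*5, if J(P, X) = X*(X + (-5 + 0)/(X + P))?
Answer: 815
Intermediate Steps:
J(P, X) = X*(X - 5/(P + X))
(70 + 50) + J(0, -12)*5 = (70 + 50) - 12*(-5 + (-12)**2 + 0*(-12))/(0 - 12)*5 = 120 - 12*(-5 + 144 + 0)/(-12)*5 = 120 - 12*(-1/12)*139*5 = 120 + 139*5 = 120 + 695 = 815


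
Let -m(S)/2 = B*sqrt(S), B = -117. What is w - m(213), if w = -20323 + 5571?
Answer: -14752 - 234*sqrt(213) ≈ -18167.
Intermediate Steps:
m(S) = 234*sqrt(S) (m(S) = -(-234)*sqrt(S) = 234*sqrt(S))
w = -14752
w - m(213) = -14752 - 234*sqrt(213)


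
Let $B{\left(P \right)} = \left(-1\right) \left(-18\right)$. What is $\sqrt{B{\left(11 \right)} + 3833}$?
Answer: $\sqrt{3851} \approx 62.056$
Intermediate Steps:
$B{\left(P \right)} = 18$
$\sqrt{B{\left(11 \right)} + 3833} = \sqrt{18 + 3833} = \sqrt{3851}$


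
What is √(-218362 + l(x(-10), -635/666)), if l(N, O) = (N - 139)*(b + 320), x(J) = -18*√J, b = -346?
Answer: 2*√(-53687 + 117*I*√10) ≈ 1.5968 + 463.41*I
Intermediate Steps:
l(N, O) = 3614 - 26*N (l(N, O) = (N - 139)*(-346 + 320) = (-139 + N)*(-26) = 3614 - 26*N)
√(-218362 + l(x(-10), -635/666)) = √(-218362 + (3614 - (-468)*√(-10))) = √(-218362 + (3614 - (-468)*I*√10)) = √(-218362 + (3614 + 468*I*√10)) = √(-214748 + 468*I*√10)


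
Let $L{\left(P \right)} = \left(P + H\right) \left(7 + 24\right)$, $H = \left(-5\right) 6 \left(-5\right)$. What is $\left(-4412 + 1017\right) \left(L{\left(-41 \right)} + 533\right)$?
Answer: $-13281240$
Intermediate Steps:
$H = 150$ ($H = \left(-30\right) \left(-5\right) = 150$)
$L{\left(P \right)} = 4650 + 31 P$ ($L{\left(P \right)} = \left(P + 150\right) \left(7 + 24\right) = \left(150 + P\right) 31 = 4650 + 31 P$)
$\left(-4412 + 1017\right) \left(L{\left(-41 \right)} + 533\right) = \left(-4412 + 1017\right) \left(\left(4650 + 31 \left(-41\right)\right) + 533\right) = - 3395 \left(\left(4650 - 1271\right) + 533\right) = - 3395 \left(3379 + 533\right) = \left(-3395\right) 3912 = -13281240$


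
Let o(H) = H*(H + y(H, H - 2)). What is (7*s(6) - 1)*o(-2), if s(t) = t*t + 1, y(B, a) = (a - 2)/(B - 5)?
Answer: 4128/7 ≈ 589.71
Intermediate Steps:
y(B, a) = (-2 + a)/(-5 + B)
o(H) = H*(H + (-4 + H)/(-5 + H)) (o(H) = H*(H + (-2 + (H - 2))/(-5 + H)) = H*(H + (-2 + (-2 + H))/(-5 + H)) = H*(H + (-4 + H)/(-5 + H)))
s(t) = 1 + t² (s(t) = t² + 1 = 1 + t²)
(7*s(6) - 1)*o(-2) = (7*(1 + 6²) - 1)*(-2*(-4 - 2 - 2*(-5 - 2))/(-5 - 2)) = (7*(1 + 36) - 1)*(-2*(-4 - 2 - 2*(-7))/(-7)) = (7*37 - 1)*(-2*(-⅐)*(-4 - 2 + 14)) = (259 - 1)*(-2*(-⅐)*8) = 258*(16/7) = 4128/7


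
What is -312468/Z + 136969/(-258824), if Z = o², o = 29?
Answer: -80989408561/217670984 ≈ -372.07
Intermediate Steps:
Z = 841 (Z = 29² = 841)
-312468/Z + 136969/(-258824) = -312468/841 + 136969/(-258824) = -312468*1/841 + 136969*(-1/258824) = -312468/841 - 136969/258824 = -80989408561/217670984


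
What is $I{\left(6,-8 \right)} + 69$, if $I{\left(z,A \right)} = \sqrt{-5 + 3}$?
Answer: $69 + i \sqrt{2} \approx 69.0 + 1.4142 i$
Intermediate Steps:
$I{\left(z,A \right)} = i \sqrt{2}$ ($I{\left(z,A \right)} = \sqrt{-2} = i \sqrt{2}$)
$I{\left(6,-8 \right)} + 69 = i \sqrt{2} + 69 = 69 + i \sqrt{2}$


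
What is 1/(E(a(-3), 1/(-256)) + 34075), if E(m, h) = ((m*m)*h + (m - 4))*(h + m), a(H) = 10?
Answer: 16384/559203481 ≈ 2.9299e-5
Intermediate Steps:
E(m, h) = (h + m)*(-4 + m + h*m²) (E(m, h) = (m²*h + (-4 + m))*(h + m) = (h*m² + (-4 + m))*(h + m) = (-4 + m + h*m²)*(h + m) = (h + m)*(-4 + m + h*m²))
1/(E(a(-3), 1/(-256)) + 34075) = 1/((10² - 4/(-256) - 4*10 + 10/(-256) + 10³/(-256) + (1/(-256))²*10²) + 34075) = 1/((100 - 4*(-1/256) - 40 - 1/256*10 - 1/256*1000 + (-1/256)²*100) + 34075) = 1/((100 + 1/64 - 40 - 5/128 - 125/32 + (1/65536)*100) + 34075) = 1/((100 + 1/64 - 40 - 5/128 - 125/32 + 25/16384) + 34075) = 1/(918681/16384 + 34075) = 1/(559203481/16384) = 16384/559203481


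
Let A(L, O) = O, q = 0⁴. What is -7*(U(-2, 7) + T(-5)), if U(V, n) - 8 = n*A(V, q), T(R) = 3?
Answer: -77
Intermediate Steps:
q = 0
U(V, n) = 8 (U(V, n) = 8 + n*0 = 8 + 0 = 8)
-7*(U(-2, 7) + T(-5)) = -7*(8 + 3) = -7*11 = -77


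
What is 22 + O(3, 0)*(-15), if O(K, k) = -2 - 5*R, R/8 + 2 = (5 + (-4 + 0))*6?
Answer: 2452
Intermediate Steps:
R = 32 (R = -16 + 8*((5 + (-4 + 0))*6) = -16 + 8*((5 - 4)*6) = -16 + 8*(1*6) = -16 + 8*6 = -16 + 48 = 32)
O(K, k) = -162 (O(K, k) = -2 - 5*32 = -2 - 160 = -162)
22 + O(3, 0)*(-15) = 22 - 162*(-15) = 22 + 2430 = 2452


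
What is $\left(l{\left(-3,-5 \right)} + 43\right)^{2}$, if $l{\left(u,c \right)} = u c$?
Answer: $3364$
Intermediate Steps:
$l{\left(u,c \right)} = c u$
$\left(l{\left(-3,-5 \right)} + 43\right)^{2} = \left(\left(-5\right) \left(-3\right) + 43\right)^{2} = \left(15 + 43\right)^{2} = 58^{2} = 3364$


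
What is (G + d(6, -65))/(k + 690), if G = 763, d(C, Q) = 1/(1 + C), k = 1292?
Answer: 2671/6937 ≈ 0.38504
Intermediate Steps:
(G + d(6, -65))/(k + 690) = (763 + 1/(1 + 6))/(1292 + 690) = (763 + 1/7)/1982 = (763 + 1/7)*(1/1982) = (5342/7)*(1/1982) = 2671/6937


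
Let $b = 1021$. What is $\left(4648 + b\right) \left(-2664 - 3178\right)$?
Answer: $-33118298$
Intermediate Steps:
$\left(4648 + b\right) \left(-2664 - 3178\right) = \left(4648 + 1021\right) \left(-2664 - 3178\right) = 5669 \left(-5842\right) = -33118298$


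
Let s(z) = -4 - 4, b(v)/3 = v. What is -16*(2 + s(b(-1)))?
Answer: 96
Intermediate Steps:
b(v) = 3*v
s(z) = -8
-16*(2 + s(b(-1))) = -16*(2 - 8) = -16*(-6) = 96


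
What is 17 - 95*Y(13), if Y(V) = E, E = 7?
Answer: -648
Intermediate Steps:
Y(V) = 7
17 - 95*Y(13) = 17 - 95*7 = 17 - 665 = -648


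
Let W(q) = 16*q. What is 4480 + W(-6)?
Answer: 4384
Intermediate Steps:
4480 + W(-6) = 4480 + 16*(-6) = 4480 - 96 = 4384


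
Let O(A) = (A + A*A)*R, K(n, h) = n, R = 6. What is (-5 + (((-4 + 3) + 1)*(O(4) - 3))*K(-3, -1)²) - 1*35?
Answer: -40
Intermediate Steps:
O(A) = 6*A + 6*A² (O(A) = (A + A*A)*6 = (A + A²)*6 = 6*A + 6*A²)
(-5 + (((-4 + 3) + 1)*(O(4) - 3))*K(-3, -1)²) - 1*35 = (-5 + (((-4 + 3) + 1)*(6*4*(1 + 4) - 3))*(-3)²) - 1*35 = (-5 + ((-1 + 1)*(6*4*5 - 3))*9) - 35 = (-5 + (0*(120 - 3))*9) - 35 = (-5 + (0*117)*9) - 35 = (-5 + 0*9) - 35 = (-5 + 0) - 35 = -5 - 35 = -40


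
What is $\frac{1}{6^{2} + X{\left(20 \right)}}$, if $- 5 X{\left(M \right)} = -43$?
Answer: $\frac{5}{223} \approx 0.022422$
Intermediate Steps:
$X{\left(M \right)} = \frac{43}{5}$ ($X{\left(M \right)} = \left(- \frac{1}{5}\right) \left(-43\right) = \frac{43}{5}$)
$\frac{1}{6^{2} + X{\left(20 \right)}} = \frac{1}{6^{2} + \frac{43}{5}} = \frac{1}{36 + \frac{43}{5}} = \frac{1}{\frac{223}{5}} = \frac{5}{223}$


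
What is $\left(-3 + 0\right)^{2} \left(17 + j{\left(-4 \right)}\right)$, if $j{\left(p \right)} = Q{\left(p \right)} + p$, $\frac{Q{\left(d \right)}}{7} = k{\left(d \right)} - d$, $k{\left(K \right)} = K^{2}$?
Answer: $1377$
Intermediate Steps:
$Q{\left(d \right)} = - 7 d + 7 d^{2}$ ($Q{\left(d \right)} = 7 \left(d^{2} - d\right) = - 7 d + 7 d^{2}$)
$j{\left(p \right)} = p + 7 p \left(-1 + p\right)$ ($j{\left(p \right)} = 7 p \left(-1 + p\right) + p = p + 7 p \left(-1 + p\right)$)
$\left(-3 + 0\right)^{2} \left(17 + j{\left(-4 \right)}\right) = \left(-3 + 0\right)^{2} \left(17 - 4 \left(-6 + 7 \left(-4\right)\right)\right) = \left(-3\right)^{2} \left(17 - 4 \left(-6 - 28\right)\right) = 9 \left(17 - -136\right) = 9 \left(17 + 136\right) = 9 \cdot 153 = 1377$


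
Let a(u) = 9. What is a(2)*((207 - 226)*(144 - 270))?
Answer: 21546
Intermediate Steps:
a(2)*((207 - 226)*(144 - 270)) = 9*((207 - 226)*(144 - 270)) = 9*(-19*(-126)) = 9*2394 = 21546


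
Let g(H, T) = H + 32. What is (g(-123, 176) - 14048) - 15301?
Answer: -29440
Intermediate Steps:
g(H, T) = 32 + H
(g(-123, 176) - 14048) - 15301 = ((32 - 123) - 14048) - 15301 = (-91 - 14048) - 15301 = -14139 - 15301 = -29440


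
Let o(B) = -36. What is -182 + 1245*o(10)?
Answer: -45002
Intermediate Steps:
-182 + 1245*o(10) = -182 + 1245*(-36) = -182 - 44820 = -45002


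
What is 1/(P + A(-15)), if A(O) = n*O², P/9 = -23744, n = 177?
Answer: -1/173871 ≈ -5.7514e-6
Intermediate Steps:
P = -213696 (P = 9*(-23744) = -213696)
A(O) = 177*O²
1/(P + A(-15)) = 1/(-213696 + 177*(-15)²) = 1/(-213696 + 177*225) = 1/(-213696 + 39825) = 1/(-173871) = -1/173871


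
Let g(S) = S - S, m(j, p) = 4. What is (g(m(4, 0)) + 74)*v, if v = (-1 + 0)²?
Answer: 74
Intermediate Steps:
g(S) = 0
v = 1 (v = (-1)² = 1)
(g(m(4, 0)) + 74)*v = (0 + 74)*1 = 74*1 = 74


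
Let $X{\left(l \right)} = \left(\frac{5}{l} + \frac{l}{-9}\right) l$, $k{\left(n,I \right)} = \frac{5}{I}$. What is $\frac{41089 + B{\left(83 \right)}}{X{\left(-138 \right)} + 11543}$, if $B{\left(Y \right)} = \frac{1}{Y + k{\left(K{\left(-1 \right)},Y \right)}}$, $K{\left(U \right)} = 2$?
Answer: $\frac{283267649}{65024208} \approx 4.3563$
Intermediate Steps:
$B{\left(Y \right)} = \frac{1}{Y + \frac{5}{Y}}$
$X{\left(l \right)} = l \left(\frac{5}{l} - \frac{l}{9}\right)$ ($X{\left(l \right)} = \left(\frac{5}{l} + l \left(- \frac{1}{9}\right)\right) l = \left(\frac{5}{l} - \frac{l}{9}\right) l = l \left(\frac{5}{l} - \frac{l}{9}\right)$)
$\frac{41089 + B{\left(83 \right)}}{X{\left(-138 \right)} + 11543} = \frac{41089 + \frac{83}{5 + 83^{2}}}{\left(5 - \frac{\left(-138\right)^{2}}{9}\right) + 11543} = \frac{41089 + \frac{83}{5 + 6889}}{\left(5 - 2116\right) + 11543} = \frac{41089 + \frac{83}{6894}}{\left(5 - 2116\right) + 11543} = \frac{41089 + 83 \cdot \frac{1}{6894}}{-2111 + 11543} = \frac{41089 + \frac{83}{6894}}{9432} = \frac{283267649}{6894} \cdot \frac{1}{9432} = \frac{283267649}{65024208}$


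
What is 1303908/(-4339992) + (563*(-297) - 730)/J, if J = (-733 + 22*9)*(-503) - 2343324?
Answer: -164644012615/750174488854 ≈ -0.21947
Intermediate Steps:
J = -2074219 (J = (-733 + 198)*(-503) - 2343324 = -535*(-503) - 2343324 = 269105 - 2343324 = -2074219)
1303908/(-4339992) + (563*(-297) - 730)/J = 1303908/(-4339992) + (563*(-297) - 730)/(-2074219) = 1303908*(-1/4339992) + (-167211 - 730)*(-1/2074219) = -108659/361666 - 167941*(-1/2074219) = -108659/361666 + 167941/2074219 = -164644012615/750174488854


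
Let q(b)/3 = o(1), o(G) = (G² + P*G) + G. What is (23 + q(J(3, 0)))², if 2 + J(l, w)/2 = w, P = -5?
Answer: 196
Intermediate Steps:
J(l, w) = -4 + 2*w
o(G) = G² - 4*G (o(G) = (G² - 5*G) + G = G² - 4*G)
q(b) = -9 (q(b) = 3*(1*(-4 + 1)) = 3*(1*(-3)) = 3*(-3) = -9)
(23 + q(J(3, 0)))² = (23 - 9)² = 14² = 196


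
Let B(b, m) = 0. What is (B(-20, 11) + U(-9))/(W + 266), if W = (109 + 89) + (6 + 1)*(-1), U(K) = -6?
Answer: -6/457 ≈ -0.013129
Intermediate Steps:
W = 191 (W = 198 + 7*(-1) = 198 - 7 = 191)
(B(-20, 11) + U(-9))/(W + 266) = (0 - 6)/(191 + 266) = -6/457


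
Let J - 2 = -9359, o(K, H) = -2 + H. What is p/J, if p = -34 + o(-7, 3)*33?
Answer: 1/9357 ≈ 0.00010687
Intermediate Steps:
J = -9357 (J = 2 - 9359 = -9357)
p = -1 (p = -34 + (-2 + 3)*33 = -34 + 1*33 = -34 + 33 = -1)
p/J = -1/(-9357) = -1*(-1/9357) = 1/9357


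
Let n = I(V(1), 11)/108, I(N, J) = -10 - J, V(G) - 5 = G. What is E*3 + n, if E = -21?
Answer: -2275/36 ≈ -63.194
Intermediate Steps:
V(G) = 5 + G
n = -7/36 (n = (-10 - 1*11)/108 = (-10 - 11)*(1/108) = -21*1/108 = -7/36 ≈ -0.19444)
E*3 + n = -21*3 - 7/36 = -63 - 7/36 = -2275/36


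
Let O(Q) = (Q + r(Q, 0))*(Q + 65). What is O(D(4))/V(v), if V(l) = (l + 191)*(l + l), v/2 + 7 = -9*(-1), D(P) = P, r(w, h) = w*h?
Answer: 23/130 ≈ 0.17692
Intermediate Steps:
r(w, h) = h*w
O(Q) = Q*(65 + Q) (O(Q) = (Q + 0*Q)*(Q + 65) = (Q + 0)*(65 + Q) = Q*(65 + Q))
v = 4 (v = -14 + 2*(-9*(-1)) = -14 + 2*9 = -14 + 18 = 4)
V(l) = 2*l*(191 + l) (V(l) = (191 + l)*(2*l) = 2*l*(191 + l))
O(D(4))/V(v) = (4*(65 + 4))/((2*4*(191 + 4))) = (4*69)/((2*4*195)) = 276/1560 = 276*(1/1560) = 23/130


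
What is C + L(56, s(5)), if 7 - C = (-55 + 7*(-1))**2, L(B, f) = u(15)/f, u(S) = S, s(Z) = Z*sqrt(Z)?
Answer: -3837 + 3*sqrt(5)/5 ≈ -3835.7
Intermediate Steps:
s(Z) = Z**(3/2)
L(B, f) = 15/f
C = -3837 (C = 7 - (-55 + 7*(-1))**2 = 7 - (-55 - 7)**2 = 7 - 1*(-62)**2 = 7 - 1*3844 = 7 - 3844 = -3837)
C + L(56, s(5)) = -3837 + 15/(5**(3/2)) = -3837 + 15/((5*sqrt(5))) = -3837 + 15*(sqrt(5)/25) = -3837 + 3*sqrt(5)/5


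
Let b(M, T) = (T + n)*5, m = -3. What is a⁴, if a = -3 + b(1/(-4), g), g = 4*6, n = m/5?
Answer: 168896016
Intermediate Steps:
n = -⅗ (n = -3/5 = -3*⅕ = -⅗ ≈ -0.60000)
g = 24
b(M, T) = -3 + 5*T (b(M, T) = (T - ⅗)*5 = (-⅗ + T)*5 = -3 + 5*T)
a = 114 (a = -3 + (-3 + 5*24) = -3 + (-3 + 120) = -3 + 117 = 114)
a⁴ = 114⁴ = 168896016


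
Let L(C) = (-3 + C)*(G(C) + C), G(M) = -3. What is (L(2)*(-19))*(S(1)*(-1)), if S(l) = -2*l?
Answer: -38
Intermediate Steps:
L(C) = (-3 + C)**2 (L(C) = (-3 + C)*(-3 + C) = (-3 + C)**2)
(L(2)*(-19))*(S(1)*(-1)) = ((9 + 2**2 - 6*2)*(-19))*(-2*1*(-1)) = ((9 + 4 - 12)*(-19))*(-2*(-1)) = (1*(-19))*2 = -19*2 = -38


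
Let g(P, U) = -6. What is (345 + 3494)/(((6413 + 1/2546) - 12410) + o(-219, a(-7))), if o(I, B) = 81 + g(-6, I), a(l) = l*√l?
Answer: -9774094/15077411 ≈ -0.64826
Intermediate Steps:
a(l) = l^(3/2)
o(I, B) = 75 (o(I, B) = 81 - 6 = 75)
(345 + 3494)/(((6413 + 1/2546) - 12410) + o(-219, a(-7))) = (345 + 3494)/(((6413 + 1/2546) - 12410) + 75) = 3839/(((6413 + 1/2546) - 12410) + 75) = 3839/((16327499/2546 - 12410) + 75) = 3839/(-15268361/2546 + 75) = 3839/(-15077411/2546) = 3839*(-2546/15077411) = -9774094/15077411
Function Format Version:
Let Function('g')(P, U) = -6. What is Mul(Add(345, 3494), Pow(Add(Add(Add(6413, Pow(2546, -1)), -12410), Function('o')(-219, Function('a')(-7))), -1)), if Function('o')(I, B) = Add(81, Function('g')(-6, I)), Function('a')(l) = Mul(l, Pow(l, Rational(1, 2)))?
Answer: Rational(-9774094, 15077411) ≈ -0.64826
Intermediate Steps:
Function('a')(l) = Pow(l, Rational(3, 2))
Function('o')(I, B) = 75 (Function('o')(I, B) = Add(81, -6) = 75)
Mul(Add(345, 3494), Pow(Add(Add(Add(6413, Pow(2546, -1)), -12410), Function('o')(-219, Function('a')(-7))), -1)) = Mul(Add(345, 3494), Pow(Add(Add(Add(6413, Pow(2546, -1)), -12410), 75), -1)) = Mul(3839, Pow(Add(Add(Add(6413, Rational(1, 2546)), -12410), 75), -1)) = Mul(3839, Pow(Add(Add(Rational(16327499, 2546), -12410), 75), -1)) = Mul(3839, Pow(Add(Rational(-15268361, 2546), 75), -1)) = Mul(3839, Pow(Rational(-15077411, 2546), -1)) = Mul(3839, Rational(-2546, 15077411)) = Rational(-9774094, 15077411)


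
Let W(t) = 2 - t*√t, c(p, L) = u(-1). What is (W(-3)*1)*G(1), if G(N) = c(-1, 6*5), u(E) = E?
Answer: -2 - 3*I*√3 ≈ -2.0 - 5.1962*I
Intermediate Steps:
c(p, L) = -1
W(t) = 2 - t^(3/2)
G(N) = -1
(W(-3)*1)*G(1) = ((2 - (-3)^(3/2))*1)*(-1) = ((2 - (-3)*I*√3)*1)*(-1) = ((2 + 3*I*√3)*1)*(-1) = (2 + 3*I*√3)*(-1) = -2 - 3*I*√3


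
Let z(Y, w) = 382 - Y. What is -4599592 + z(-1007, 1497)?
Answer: -4598203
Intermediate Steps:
-4599592 + z(-1007, 1497) = -4599592 + (382 - 1*(-1007)) = -4599592 + (382 + 1007) = -4599592 + 1389 = -4598203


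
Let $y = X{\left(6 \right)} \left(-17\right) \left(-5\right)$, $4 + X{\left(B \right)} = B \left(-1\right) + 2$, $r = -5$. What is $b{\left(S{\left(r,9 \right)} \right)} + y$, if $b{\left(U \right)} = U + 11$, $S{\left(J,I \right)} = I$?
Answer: $-660$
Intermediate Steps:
$X{\left(B \right)} = -2 - B$ ($X{\left(B \right)} = -4 + \left(B \left(-1\right) + 2\right) = -4 - \left(-2 + B\right) = -2 - B$)
$b{\left(U \right)} = 11 + U$
$y = -680$ ($y = \left(-2 - 6\right) \left(-17\right) \left(-5\right) = \left(-8\right) \left(-17\right) \left(-5\right) = 136 \left(-5\right) = -680$)
$b{\left(S{\left(r,9 \right)} \right)} + y = \left(11 + 9\right) - 680 = 20 - 680 = -660$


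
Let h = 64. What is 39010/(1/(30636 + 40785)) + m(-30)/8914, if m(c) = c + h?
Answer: 12417795716987/4457 ≈ 2.7861e+9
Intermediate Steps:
m(c) = 64 + c (m(c) = c + 64 = 64 + c)
39010/(1/(30636 + 40785)) + m(-30)/8914 = 39010/(1/(30636 + 40785)) + (64 - 30)/8914 = 39010/(1/71421) + 34*(1/8914) = 39010/(1/71421) + 17/4457 = 39010*71421 + 17/4457 = 2786133210 + 17/4457 = 12417795716987/4457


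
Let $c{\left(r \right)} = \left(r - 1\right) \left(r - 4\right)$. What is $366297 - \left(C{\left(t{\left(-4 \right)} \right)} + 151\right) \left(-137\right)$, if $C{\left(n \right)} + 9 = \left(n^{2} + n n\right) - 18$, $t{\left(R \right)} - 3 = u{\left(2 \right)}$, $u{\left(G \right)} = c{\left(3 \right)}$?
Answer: $383559$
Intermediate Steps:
$c{\left(r \right)} = \left(-1 + r\right) \left(-4 + r\right)$
$u{\left(G \right)} = -2$ ($u{\left(G \right)} = 4 + 3^{2} - 15 = 4 + 9 - 15 = -2$)
$t{\left(R \right)} = 1$ ($t{\left(R \right)} = 3 - 2 = 1$)
$C{\left(n \right)} = -27 + 2 n^{2}$ ($C{\left(n \right)} = -9 - \left(18 - n^{2} - n n\right) = -9 + \left(\left(n^{2} + n^{2}\right) - 18\right) = -9 + \left(2 n^{2} - 18\right) = -9 + \left(-18 + 2 n^{2}\right) = -27 + 2 n^{2}$)
$366297 - \left(C{\left(t{\left(-4 \right)} \right)} + 151\right) \left(-137\right) = 366297 - \left(\left(-27 + 2 \cdot 1^{2}\right) + 151\right) \left(-137\right) = 366297 - \left(\left(-27 + 2 \cdot 1\right) + 151\right) \left(-137\right) = 366297 - \left(\left(-27 + 2\right) + 151\right) \left(-137\right) = 366297 - \left(-25 + 151\right) \left(-137\right) = 366297 - 126 \left(-137\right) = 366297 - -17262 = 366297 + 17262 = 383559$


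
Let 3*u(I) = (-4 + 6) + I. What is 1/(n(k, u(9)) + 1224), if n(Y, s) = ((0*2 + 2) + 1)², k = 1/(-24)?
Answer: 1/1233 ≈ 0.00081103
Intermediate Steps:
u(I) = ⅔ + I/3 (u(I) = ((-4 + 6) + I)/3 = (2 + I)/3 = ⅔ + I/3)
k = -1/24 ≈ -0.041667
n(Y, s) = 9 (n(Y, s) = ((0 + 2) + 1)² = (2 + 1)² = 3² = 9)
1/(n(k, u(9)) + 1224) = 1/(9 + 1224) = 1/1233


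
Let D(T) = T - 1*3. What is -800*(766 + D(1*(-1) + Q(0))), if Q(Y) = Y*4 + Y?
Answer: -609600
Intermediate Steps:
Q(Y) = 5*Y (Q(Y) = 4*Y + Y = 5*Y)
D(T) = -3 + T (D(T) = T - 3 = -3 + T)
-800*(766 + D(1*(-1) + Q(0))) = -800*(766 + (-3 + (1*(-1) + 5*0))) = -800*(766 + (-3 + (-1 + 0))) = -800*(766 + (-3 - 1)) = -800*(766 - 4) = -800*762 = -609600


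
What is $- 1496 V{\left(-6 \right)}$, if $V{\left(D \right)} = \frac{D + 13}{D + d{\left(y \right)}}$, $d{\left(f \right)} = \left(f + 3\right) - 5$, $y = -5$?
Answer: $\frac{10472}{13} \approx 805.54$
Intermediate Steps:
$d{\left(f \right)} = -2 + f$ ($d{\left(f \right)} = \left(3 + f\right) - 5 = -2 + f$)
$V{\left(D \right)} = \frac{13 + D}{-7 + D}$ ($V{\left(D \right)} = \frac{D + 13}{D - 7} = \frac{13 + D}{D - 7} = \frac{13 + D}{-7 + D}$)
$- 1496 V{\left(-6 \right)} = - 1496 \frac{13 - 6}{-7 - 6} = - 1496 \frac{1}{-13} \cdot 7 = - 1496 \left(\left(- \frac{1}{13}\right) 7\right) = \left(-1496\right) \left(- \frac{7}{13}\right) = \frac{10472}{13}$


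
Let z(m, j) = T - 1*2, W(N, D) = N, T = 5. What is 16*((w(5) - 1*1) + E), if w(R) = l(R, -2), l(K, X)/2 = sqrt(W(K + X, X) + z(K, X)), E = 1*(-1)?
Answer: -32 + 32*sqrt(6) ≈ 46.384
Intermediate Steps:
z(m, j) = 3 (z(m, j) = 5 - 1*2 = 5 - 2 = 3)
E = -1
l(K, X) = 2*sqrt(3 + K + X) (l(K, X) = 2*sqrt((K + X) + 3) = 2*sqrt(3 + K + X))
w(R) = 2*sqrt(1 + R) (w(R) = 2*sqrt(3 + R - 2) = 2*sqrt(1 + R))
16*((w(5) - 1*1) + E) = 16*((2*sqrt(1 + 5) - 1*1) - 1) = 16*((2*sqrt(6) - 1) - 1) = 16*((-1 + 2*sqrt(6)) - 1) = 16*(-2 + 2*sqrt(6)) = -32 + 32*sqrt(6)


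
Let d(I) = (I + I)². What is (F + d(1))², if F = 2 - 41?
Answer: 1225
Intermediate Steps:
d(I) = 4*I² (d(I) = (2*I)² = 4*I²)
F = -39
(F + d(1))² = (-39 + 4*1²)² = (-39 + 4*1)² = (-39 + 4)² = (-35)² = 1225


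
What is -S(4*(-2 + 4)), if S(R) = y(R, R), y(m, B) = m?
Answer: -8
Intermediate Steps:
S(R) = R
-S(4*(-2 + 4)) = -4*(-2 + 4) = -4*2 = -1*8 = -8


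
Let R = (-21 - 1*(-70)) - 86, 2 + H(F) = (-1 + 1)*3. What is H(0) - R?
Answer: 35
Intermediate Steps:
H(F) = -2 (H(F) = -2 + (-1 + 1)*3 = -2 + 0*3 = -2 + 0 = -2)
R = -37 (R = (-21 + 70) - 86 = 49 - 86 = -37)
H(0) - R = -2 - 1*(-37) = -2 + 37 = 35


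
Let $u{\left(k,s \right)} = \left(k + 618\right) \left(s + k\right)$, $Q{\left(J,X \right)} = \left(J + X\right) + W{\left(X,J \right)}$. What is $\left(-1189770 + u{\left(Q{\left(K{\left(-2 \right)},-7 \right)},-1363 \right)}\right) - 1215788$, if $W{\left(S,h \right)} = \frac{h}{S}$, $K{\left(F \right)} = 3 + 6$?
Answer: $- \frac{159172758}{49} \approx -3.2484 \cdot 10^{6}$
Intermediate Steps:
$K{\left(F \right)} = 9$
$Q{\left(J,X \right)} = J + X + \frac{J}{X}$ ($Q{\left(J,X \right)} = \left(J + X\right) + \frac{J}{X} = J + X + \frac{J}{X}$)
$u{\left(k,s \right)} = \left(618 + k\right) \left(k + s\right)$
$\left(-1189770 + u{\left(Q{\left(K{\left(-2 \right)},-7 \right)},-1363 \right)}\right) - 1215788 = \left(-1189770 + \left(\left(9 - 7 + \frac{9}{-7}\right)^{2} + 618 \left(9 - 7 + \frac{9}{-7}\right) + 618 \left(-1363\right) + \left(9 - 7 + \frac{9}{-7}\right) \left(-1363\right)\right)\right) - 1215788 = \left(-1189770 + \left(\left(9 - 7 + 9 \left(- \frac{1}{7}\right)\right)^{2} + 618 \left(9 - 7 + 9 \left(- \frac{1}{7}\right)\right) - 842334 + \left(9 - 7 + 9 \left(- \frac{1}{7}\right)\right) \left(-1363\right)\right)\right) - 1215788 = \left(-1189770 + \left(\left(9 - 7 - \frac{9}{7}\right)^{2} + 618 \left(9 - 7 - \frac{9}{7}\right) - 842334 + \left(9 - 7 - \frac{9}{7}\right) \left(-1363\right)\right)\right) - 1215788 = \left(-1189770 + \left(\left(\frac{5}{7}\right)^{2} + 618 \cdot \frac{5}{7} - 842334 + \frac{5}{7} \left(-1363\right)\right)\right) - 1215788 = \left(-1189770 + \left(\frac{25}{49} + \frac{3090}{7} - 842334 - \frac{6815}{7}\right)\right) - 1215788 = \left(-1189770 - \frac{41300416}{49}\right) - 1215788 = - \frac{99599146}{49} - 1215788 = - \frac{159172758}{49}$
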